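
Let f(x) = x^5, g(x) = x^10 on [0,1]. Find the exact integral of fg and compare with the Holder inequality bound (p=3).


Step 1: Exact integral of f*g = integral(x^15, 0, 1) = 1/16
     = 0.0625
Step 2: Holder bound with p=3, q=1.5:
  ||f||_p = (integral x^15 dx)^(1/3) = (1/16)^(1/3) = 0.39685
  ||g||_q = (integral x^15 dx)^(1/1.5) = (1/16)^(1/1.5) = 0.15749
Step 3: Holder bound = ||f||_p * ||g||_q = 0.39685 * 0.15749 = 0.0625
Verification: 0.0625 <= 0.0625 (Holder holds)


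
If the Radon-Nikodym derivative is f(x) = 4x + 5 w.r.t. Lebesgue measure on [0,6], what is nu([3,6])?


nu(A) = integral_A (dnu/dmu) dmu = integral_3^6 (4x + 5) dx
Step 1: Antiderivative F(x) = (4/2)x^2 + 5x
Step 2: F(6) = (4/2)*6^2 + 5*6 = 72 + 30 = 102
Step 3: F(3) = (4/2)*3^2 + 5*3 = 18 + 15 = 33
Step 4: nu([3,6]) = F(6) - F(3) = 102 - 33 = 69


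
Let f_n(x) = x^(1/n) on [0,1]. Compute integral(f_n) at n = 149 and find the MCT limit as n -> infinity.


At n = 149: f_149(x) = x^(1/149).
Step 1: integral(x^(1/149), 0, 1) = [x^(1/149+1) / (1/149+1)] from 0 to 1
     = 1 / (1/149 + 1) = 1 / ((149+1)/149) = 149/(149+1)
     = 149/150 = 0.993333
Step 2: As n -> infinity, f_n(x) = x^(1/n) -> 1 for x in (0,1], and f_n is increasing in n.
By MCT, lim_n integral(f_n) = integral(lim_n f_n) = integral(1, 0, 1) = 1.
Step 3: Verify convergence: 149/150 = 0.993333 -> 1


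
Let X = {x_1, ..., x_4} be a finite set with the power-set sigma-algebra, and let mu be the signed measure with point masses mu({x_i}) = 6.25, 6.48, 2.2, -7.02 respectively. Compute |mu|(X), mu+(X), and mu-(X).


Step 1: Every measurable set is a union of atoms (the cells / points), so a Hahn decomposition is
  obtained by grouping atoms by sign: P = union of atoms with mu > 0, N = union of the remaining atoms.
  Atoms in P (indices): 1, 2, 3;  atoms in N (indices): 4
  Positive values: 6.25, 6.48, 2.2
  Negative values: -7.02
Step 2: mu+(X) = mu(P) = sum of positive atom values = 14.93
Step 3: mu-(X) = -mu(N) = sum of |negative atom values| = 7.02
Step 4: |mu|(X) = mu+(X) + mu-(X) = 14.93 + 7.02 = 21.95


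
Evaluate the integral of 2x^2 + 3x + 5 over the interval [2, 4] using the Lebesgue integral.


The Lebesgue integral of a Riemann-integrable function agrees with the Riemann integral.
Antiderivative F(x) = (2/3)x^3 + (3/2)x^2 + 5x
F(4) = (2/3)*4^3 + (3/2)*4^2 + 5*4
     = (2/3)*64 + (3/2)*16 + 5*4
     = 42.666667 + 24 + 20
     = 86.666667
F(2) = 21.333333
Integral = F(4) - F(2) = 86.666667 - 21.333333 = 65.333333


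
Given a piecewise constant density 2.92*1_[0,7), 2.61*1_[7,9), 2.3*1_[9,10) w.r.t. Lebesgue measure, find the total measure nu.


Integrate each piece of the Radon-Nikodym derivative:
Step 1: integral_0^7 2.92 dx = 2.92*(7-0) = 2.92*7 = 20.44
Step 2: integral_7^9 2.61 dx = 2.61*(9-7) = 2.61*2 = 5.22
Step 3: integral_9^10 2.3 dx = 2.3*(10-9) = 2.3*1 = 2.3
Total: 20.44 + 5.22 + 2.3 = 27.96


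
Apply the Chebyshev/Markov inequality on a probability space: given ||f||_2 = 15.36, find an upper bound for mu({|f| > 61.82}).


Chebyshev/Markov inequality: mu(|f| > eps) <= (||f||_p / eps)^p
Step 1: ||f||_2 / eps = 15.36 / 61.82 = 0.248463
Step 2: Raise to power p = 2:
  (0.248463)^2 = 0.061734
Step 3: Therefore mu(|f| > 61.82) <= 0.061734


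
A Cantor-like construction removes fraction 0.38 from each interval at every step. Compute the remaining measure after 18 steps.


Step 1: At each step, fraction remaining = 1 - 0.38 = 0.62
Step 2: After 18 steps, measure = (0.62)^18
Result = 1.832527e-04


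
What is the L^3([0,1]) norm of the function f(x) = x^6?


Step 1: ||f||_3 = (integral_0^1 |x^6|^3 dx)^(1/3)
     = (integral_0^1 x^18 dx)^(1/3)
Step 2: integral_0^1 x^18 dx = [x^19/(19)] from 0 to 1 = 1^19/19
     = 1/19 = 0.052632
Step 3: ||f||_3 = (0.052632)^(1/3) = 0.374756


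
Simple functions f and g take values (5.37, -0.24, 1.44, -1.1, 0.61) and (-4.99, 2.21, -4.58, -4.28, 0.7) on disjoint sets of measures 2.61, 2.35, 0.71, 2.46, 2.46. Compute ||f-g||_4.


Step 1: Compute differences f_i - g_i:
  5.37 - -4.99 = 10.36
  -0.24 - 2.21 = -2.45
  1.44 - -4.58 = 6.02
  -1.1 - -4.28 = 3.18
  0.61 - 0.7 = -0.09
Step 2: Compute |diff|^4 * measure for each set:
  |10.36|^4 * 2.61 = 11519.643036 * 2.61 = 30066.268324
  |-2.45|^4 * 2.35 = 36.030006 * 2.35 = 84.670515
  |6.02|^4 * 0.71 = 1313.366592 * 0.71 = 932.49028
  |3.18|^4 * 2.46 = 102.260634 * 2.46 = 251.561159
  |-0.09|^4 * 2.46 = 6.561000e-05 * 2.46 = 1.614006e-04
Step 3: Sum = 31334.99044
Step 4: ||f-g||_4 = (31334.99044)^(1/4) = 13.304771


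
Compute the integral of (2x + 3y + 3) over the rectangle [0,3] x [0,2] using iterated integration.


By Fubini, integrate in x first, then y.
Step 1: Fix y, integrate over x in [0,3]:
  integral(2x + 3y + 3, x=0..3)
  = 2*(3^2 - 0^2)/2 + (3y + 3)*(3 - 0)
  = 9 + (3y + 3)*3
  = 9 + 9y + 9
  = 18 + 9y
Step 2: Integrate over y in [0,2]:
  integral(18 + 9y, y=0..2)
  = 18*2 + 9*(2^2 - 0^2)/2
  = 36 + 18
  = 54


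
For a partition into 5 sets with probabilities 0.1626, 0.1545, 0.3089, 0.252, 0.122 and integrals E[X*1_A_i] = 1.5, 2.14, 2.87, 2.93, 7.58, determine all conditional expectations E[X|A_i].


For each cell A_i: E[X|A_i] = E[X*1_A_i] / P(A_i)
Step 1: E[X|A_1] = 1.5 / 0.1626 = 9.225092
Step 2: E[X|A_2] = 2.14 / 0.1545 = 13.851133
Step 3: E[X|A_3] = 2.87 / 0.3089 = 9.291033
Step 4: E[X|A_4] = 2.93 / 0.252 = 11.626984
Step 5: E[X|A_5] = 7.58 / 0.122 = 62.131148
Verification: E[X] = sum E[X*1_A_i] = 1.5 + 2.14 + 2.87 + 2.93 + 7.58 = 17.02


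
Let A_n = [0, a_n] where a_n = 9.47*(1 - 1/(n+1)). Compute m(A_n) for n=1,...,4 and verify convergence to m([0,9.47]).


By continuity of measure from below: if A_n increases to A, then m(A_n) -> m(A).
Here A = [0, 9.47], so m(A) = 9.47
Step 1: a_1 = 9.47*(1 - 1/2) = 4.735, m(A_1) = 4.735
Step 2: a_2 = 9.47*(1 - 1/3) = 6.3133, m(A_2) = 6.3133
Step 3: a_3 = 9.47*(1 - 1/4) = 7.1025, m(A_3) = 7.1025
Step 4: a_4 = 9.47*(1 - 1/5) = 7.576, m(A_4) = 7.576
Limit: m(A_n) -> m([0,9.47]) = 9.47


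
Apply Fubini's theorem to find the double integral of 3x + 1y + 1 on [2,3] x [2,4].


By Fubini, integrate in x first, then y.
Step 1: Fix y, integrate over x in [2,3]:
  integral(3x + 1y + 1, x=2..3)
  = 3*(3^2 - 2^2)/2 + (1y + 1)*(3 - 2)
  = 7.5 + (1y + 1)*1
  = 7.5 + 1y + 1
  = 8.5 + 1y
Step 2: Integrate over y in [2,4]:
  integral(8.5 + 1y, y=2..4)
  = 8.5*2 + 1*(4^2 - 2^2)/2
  = 17 + 6
  = 23


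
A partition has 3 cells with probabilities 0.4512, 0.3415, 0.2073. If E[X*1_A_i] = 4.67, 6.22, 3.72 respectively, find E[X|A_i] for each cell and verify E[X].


For each cell A_i: E[X|A_i] = E[X*1_A_i] / P(A_i)
Step 1: E[X|A_1] = 4.67 / 0.4512 = 10.350177
Step 2: E[X|A_2] = 6.22 / 0.3415 = 18.213763
Step 3: E[X|A_3] = 3.72 / 0.2073 = 17.945007
Verification: E[X] = sum E[X*1_A_i] = 4.67 + 6.22 + 3.72 = 14.61


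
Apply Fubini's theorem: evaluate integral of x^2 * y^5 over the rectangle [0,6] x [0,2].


By Fubini's theorem, the double integral factors as a product of single integrals:
Step 1: integral_0^6 x^2 dx = [x^3/3] from 0 to 6
     = 6^3/3 = 72
Step 2: integral_0^2 y^5 dy = [y^6/6] from 0 to 2
     = 2^6/6 = 10.666667
Step 3: Double integral = 72 * 10.666667 = 768


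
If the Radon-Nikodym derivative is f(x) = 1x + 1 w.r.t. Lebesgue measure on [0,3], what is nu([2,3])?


nu(A) = integral_A (dnu/dmu) dmu = integral_2^3 (1x + 1) dx
Step 1: Antiderivative F(x) = (1/2)x^2 + 1x
Step 2: F(3) = (1/2)*3^2 + 1*3 = 4.5 + 3 = 7.5
Step 3: F(2) = (1/2)*2^2 + 1*2 = 2 + 2 = 4
Step 4: nu([2,3]) = F(3) - F(2) = 7.5 - 4 = 3.5


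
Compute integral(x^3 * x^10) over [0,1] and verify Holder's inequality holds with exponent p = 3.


Step 1: Exact integral of f*g = integral(x^13, 0, 1) = 1/14
     = 0.071429
Step 2: Holder bound with p=3, q=1.5:
  ||f||_p = (integral x^9 dx)^(1/3) = (1/10)^(1/3) = 0.464159
  ||g||_q = (integral x^15 dx)^(1/1.5) = (1/16)^(1/1.5) = 0.15749
Step 3: Holder bound = ||f||_p * ||g||_q = 0.464159 * 0.15749 = 0.0731
Verification: 0.071429 <= 0.0731 (Holder holds)


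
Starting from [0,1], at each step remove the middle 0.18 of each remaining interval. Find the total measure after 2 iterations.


Step 1: At each step, fraction remaining = 1 - 0.18 = 0.82
Step 2: After 2 steps, measure = (0.82)^2
Step 3: Computing the power step by step:
  After step 1: 0.82
  After step 2: 0.6724
Result = 0.6724


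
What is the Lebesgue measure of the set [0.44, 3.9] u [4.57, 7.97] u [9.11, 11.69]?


For pairwise disjoint intervals, m(union) = sum of lengths.
= (3.9 - 0.44) + (7.97 - 4.57) + (11.69 - 9.11)
= 3.46 + 3.4 + 2.58
= 9.44


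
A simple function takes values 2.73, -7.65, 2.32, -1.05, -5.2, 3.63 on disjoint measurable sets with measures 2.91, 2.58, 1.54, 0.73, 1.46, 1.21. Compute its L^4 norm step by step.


Step 1: Compute |f_i|^4 for each value:
  |2.73|^4 = 55.545718
  |-7.65|^4 = 3424.883006
  |2.32|^4 = 28.97023
  |-1.05|^4 = 1.215506
  |-5.2|^4 = 731.1616
  |3.63|^4 = 173.630694
Step 2: Multiply by measures and sum:
  55.545718 * 2.91 = 161.638041
  3424.883006 * 2.58 = 8836.198156
  28.97023 * 1.54 = 44.614154
  1.215506 * 0.73 = 0.88732
  731.1616 * 1.46 = 1067.495936
  173.630694 * 1.21 = 210.093139
Sum = 161.638041 + 8836.198156 + 44.614154 + 0.88732 + 1067.495936 + 210.093139 = 10320.926745
Step 3: Take the p-th root:
||f||_4 = (10320.926745)^(1/4) = 10.079284


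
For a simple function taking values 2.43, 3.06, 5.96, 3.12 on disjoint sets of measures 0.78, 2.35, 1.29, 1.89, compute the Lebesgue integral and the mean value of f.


Step 1: Integral = sum(value_i * measure_i)
= 2.43*0.78 + 3.06*2.35 + 5.96*1.29 + 3.12*1.89
= 1.8954 + 7.191 + 7.6884 + 5.8968
= 22.6716
Step 2: Total measure of domain = 0.78 + 2.35 + 1.29 + 1.89 = 6.31
Step 3: Average value = 22.6716 / 6.31 = 3.592964


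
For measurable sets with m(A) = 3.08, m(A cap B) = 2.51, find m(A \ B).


m(A \ B) = m(A) - m(A n B)
= 3.08 - 2.51
= 0.57


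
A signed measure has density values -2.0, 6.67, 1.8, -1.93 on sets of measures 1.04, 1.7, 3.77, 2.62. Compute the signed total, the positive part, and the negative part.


Step 1: Compute signed measure on each set:
  Set 1: -2.0 * 1.04 = -2.08
  Set 2: 6.67 * 1.7 = 11.339
  Set 3: 1.8 * 3.77 = 6.786
  Set 4: -1.93 * 2.62 = -5.0566
Step 2: Total signed measure = (-2.08) + (11.339) + (6.786) + (-5.0566)
     = 10.9884
Step 3: Positive part mu+(X) = sum of positive contributions = 18.125
Step 4: Negative part mu-(X) = |sum of negative contributions| = 7.1366


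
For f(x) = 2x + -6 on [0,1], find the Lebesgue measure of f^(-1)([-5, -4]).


f^(-1)([-5, -4]) = {x : -5 <= 2x + -6 <= -4}
Solving: (-5 - -6)/2 <= x <= (-4 - -6)/2
= [0.5, 1]
Intersecting with [0,1]: [0.5, 1]
Measure = 1 - 0.5 = 0.5


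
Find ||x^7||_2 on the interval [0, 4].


Step 1: ||f||_2 = (integral_0^4 |x^7|^2 dx)^(1/2)
     = (integral_0^4 x^14 dx)^(1/2)
Step 2: integral_0^4 x^14 dx = [x^15/(15)] from 0 to 4 = 4^15/15
     = 1073741824/15 = 7.158279e+07
Step 3: ||f||_2 = (7.158279e+07)^(1/2) = 8460.661219


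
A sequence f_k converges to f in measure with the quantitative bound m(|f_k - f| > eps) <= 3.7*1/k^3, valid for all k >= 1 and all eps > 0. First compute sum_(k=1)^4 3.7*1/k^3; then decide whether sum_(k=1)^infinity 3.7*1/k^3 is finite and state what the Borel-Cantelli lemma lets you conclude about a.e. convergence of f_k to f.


Step 1: List the terms 3.7*1/k^3 for k = 1 to 4:
  k=1: 3.7
  k=2: 0.4625
  k=3: 0.137037
  k=4: 0.057813
Step 2: Partial sum = 3.7 + 0.4625 + 0.137037 + 0.057813
     = 4.35735
Step 3: The full series sum_(k>=1) 3.7*1/k^3 converges (p-series with p = 3 > 1; a constant multiple of a convergent series converges).
Step 4: Fix eps > 0. Since sum_k m(|f_k - f| > eps) < infinity, the Borel-Cantelli lemma gives
        m(limsup_k {|f_k - f| > eps}) = 0, i.e. for a.e. x, |f_k(x) - f(x)| <= eps for all large k.
        Applying this with eps = 1/j for j = 1, 2, ... and intersecting the countably many full-measure sets,
        for a.e. x we get limsup_k |f_k(x) - f(x)| <= 1/j for every j, hence f_k -> f almost everywhere.
Conclusion: series converges; Borel-Cantelli yields f_k -> f a.e.


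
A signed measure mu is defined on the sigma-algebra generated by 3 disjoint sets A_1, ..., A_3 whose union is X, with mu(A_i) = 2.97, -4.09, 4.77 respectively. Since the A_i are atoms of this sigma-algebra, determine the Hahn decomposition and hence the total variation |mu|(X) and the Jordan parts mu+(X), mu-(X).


Step 1: Every measurable set is a union of atoms (the cells / points), so a Hahn decomposition is
  obtained by grouping atoms by sign: P = union of atoms with mu > 0, N = union of the remaining atoms.
  Atoms in P (indices): 1, 3;  atoms in N (indices): 2
  Positive values: 2.97, 4.77
  Negative values: -4.09
Step 2: mu+(X) = mu(P) = sum of positive atom values = 7.74
Step 3: mu-(X) = -mu(N) = sum of |negative atom values| = 4.09
Step 4: |mu|(X) = mu+(X) + mu-(X) = 7.74 + 4.09 = 11.83


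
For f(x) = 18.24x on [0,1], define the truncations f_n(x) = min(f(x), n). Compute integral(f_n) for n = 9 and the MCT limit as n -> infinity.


f(x) = 18.24x on [0,1]; f_n(x) = min(18.24x, n). At n = 9:
Step 1: f(x) reaches 9 at x = 9/18.24 = 0.493421
Step 2: integral(f_9) = integral(18.24x, 0, 0.493421) + integral(9, 0.493421, 1)
       = 18.24*0.493421^2/2 + 9*(1 - 0.493421)
       = 2.220395 + 4.559211
       = 6.779605
Step 3: As n -> infinity, f_n increases to f, so by MCT integral(f_n) -> integral(f) = 18.24/2 = 9.12.
Convergence: integral(f_9) = 6.779605 -> 9.12 as n -> infinity


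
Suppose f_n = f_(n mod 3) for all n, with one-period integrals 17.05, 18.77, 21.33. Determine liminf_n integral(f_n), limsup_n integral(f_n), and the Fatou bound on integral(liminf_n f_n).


The sequence (integral(f_n)) is periodic with period 3, repeating the values 17.05, 18.77, 21.33 indefinitely.
Step 1: For a periodic sequence, every tail (a_m, a_(m+1), ...) contains all 3 period values infinitely often.
Step 2: Hence inf of every tail = min of the period values = min(17.05, 18.77, 21.33) = 17.05.
        liminf_n integral(f_n) = sup over m of (inf of tail from m) = 17.05.
Step 3: Similarly sup of every tail = max of the period values = 21.33.
        limsup_n integral(f_n) = 21.33.
Step 4: Fatou's lemma: integral(liminf_n f_n) <= liminf_n integral(f_n) = 17.05.
        So the integral of the pointwise liminf is at most 17.05.


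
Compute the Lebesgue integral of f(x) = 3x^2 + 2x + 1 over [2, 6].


The Lebesgue integral of a Riemann-integrable function agrees with the Riemann integral.
Antiderivative F(x) = (3/3)x^3 + (2/2)x^2 + 1x
F(6) = (3/3)*6^3 + (2/2)*6^2 + 1*6
     = (3/3)*216 + (2/2)*36 + 1*6
     = 216 + 36 + 6
     = 258
F(2) = 14
Integral = F(6) - F(2) = 258 - 14 = 244


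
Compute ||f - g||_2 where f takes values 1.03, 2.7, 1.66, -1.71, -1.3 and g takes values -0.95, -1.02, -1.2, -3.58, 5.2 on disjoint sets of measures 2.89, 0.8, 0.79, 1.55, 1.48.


Step 1: Compute differences f_i - g_i:
  1.03 - -0.95 = 1.98
  2.7 - -1.02 = 3.72
  1.66 - -1.2 = 2.86
  -1.71 - -3.58 = 1.87
  -1.3 - 5.2 = -6.5
Step 2: Compute |diff|^2 * measure for each set:
  |1.98|^2 * 2.89 = 3.9204 * 2.89 = 11.329956
  |3.72|^2 * 0.8 = 13.8384 * 0.8 = 11.07072
  |2.86|^2 * 0.79 = 8.1796 * 0.79 = 6.461884
  |1.87|^2 * 1.55 = 3.4969 * 1.55 = 5.420195
  |-6.5|^2 * 1.48 = 42.25 * 1.48 = 62.53
Step 3: Sum = 96.812755
Step 4: ||f-g||_2 = (96.812755)^(1/2) = 9.839347


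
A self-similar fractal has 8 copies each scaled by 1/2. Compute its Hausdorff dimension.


For a self-similar set with N copies scaled by 1/r:
dim_H = log(N)/log(r) = log(8)/log(2)
= 2.079442/0.693147
= 3


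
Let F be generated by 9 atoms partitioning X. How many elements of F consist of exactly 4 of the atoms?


Each element of F is a union of some subset of the 9 atoms.
Elements that are unions of exactly 4 atoms correspond to 4-element subsets of the 9 atoms.
Count = C(9, 4) = 9! / (4! * 5!) = 126.


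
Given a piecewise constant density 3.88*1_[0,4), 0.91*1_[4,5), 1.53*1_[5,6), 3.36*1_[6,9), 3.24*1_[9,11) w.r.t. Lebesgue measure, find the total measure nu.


Integrate each piece of the Radon-Nikodym derivative:
Step 1: integral_0^4 3.88 dx = 3.88*(4-0) = 3.88*4 = 15.52
Step 2: integral_4^5 0.91 dx = 0.91*(5-4) = 0.91*1 = 0.91
Step 3: integral_5^6 1.53 dx = 1.53*(6-5) = 1.53*1 = 1.53
Step 4: integral_6^9 3.36 dx = 3.36*(9-6) = 3.36*3 = 10.08
Step 5: integral_9^11 3.24 dx = 3.24*(11-9) = 3.24*2 = 6.48
Total: 15.52 + 0.91 + 1.53 + 10.08 + 6.48 = 34.52


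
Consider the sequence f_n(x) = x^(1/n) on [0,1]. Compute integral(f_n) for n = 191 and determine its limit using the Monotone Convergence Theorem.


At n = 191: f_191(x) = x^(1/191).
Step 1: integral(x^(1/191), 0, 1) = [x^(1/191+1) / (1/191+1)] from 0 to 1
     = 1 / (1/191 + 1) = 1 / ((191+1)/191) = 191/(191+1)
     = 191/192 = 0.994792
Step 2: As n -> infinity, f_n(x) = x^(1/n) -> 1 for x in (0,1], and f_n is increasing in n.
By MCT, lim_n integral(f_n) = integral(lim_n f_n) = integral(1, 0, 1) = 1.
Step 3: Verify convergence: 191/192 = 0.994792 -> 1


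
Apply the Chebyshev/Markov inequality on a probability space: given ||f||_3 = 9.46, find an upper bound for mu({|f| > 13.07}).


Chebyshev/Markov inequality: mu(|f| > eps) <= (||f||_p / eps)^p
Step 1: ||f||_3 / eps = 9.46 / 13.07 = 0.723795
Step 2: Raise to power p = 3:
  (0.723795)^3 = 0.379181
Step 3: Therefore mu(|f| > 13.07) <= 0.379181


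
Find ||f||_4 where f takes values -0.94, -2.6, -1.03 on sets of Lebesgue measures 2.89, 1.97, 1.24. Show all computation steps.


Step 1: Compute |f_i|^4 for each value:
  |-0.94|^4 = 0.780749
  |-2.6|^4 = 45.6976
  |-1.03|^4 = 1.125509
Step 2: Multiply by measures and sum:
  0.780749 * 2.89 = 2.256364
  45.6976 * 1.97 = 90.024272
  1.125509 * 1.24 = 1.395631
Sum = 2.256364 + 90.024272 + 1.395631 = 93.676267
Step 3: Take the p-th root:
||f||_4 = (93.676267)^(1/4) = 3.111053


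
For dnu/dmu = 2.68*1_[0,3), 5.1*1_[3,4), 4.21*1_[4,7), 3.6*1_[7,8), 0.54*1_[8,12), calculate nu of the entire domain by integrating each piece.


Integrate each piece of the Radon-Nikodym derivative:
Step 1: integral_0^3 2.68 dx = 2.68*(3-0) = 2.68*3 = 8.04
Step 2: integral_3^4 5.1 dx = 5.1*(4-3) = 5.1*1 = 5.1
Step 3: integral_4^7 4.21 dx = 4.21*(7-4) = 4.21*3 = 12.63
Step 4: integral_7^8 3.6 dx = 3.6*(8-7) = 3.6*1 = 3.6
Step 5: integral_8^12 0.54 dx = 0.54*(12-8) = 0.54*4 = 2.16
Total: 8.04 + 5.1 + 12.63 + 3.6 + 2.16 = 31.53


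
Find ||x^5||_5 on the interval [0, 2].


Step 1: ||f||_5 = (integral_0^2 |x^5|^5 dx)^(1/5)
     = (integral_0^2 x^25 dx)^(1/5)
Step 2: integral_0^2 x^25 dx = [x^26/(26)] from 0 to 2 = 2^26/26
     = 67108864/26 = 2.581110e+06
Step 3: ||f||_5 = (2.581110e+06)^(1/5) = 19.158491


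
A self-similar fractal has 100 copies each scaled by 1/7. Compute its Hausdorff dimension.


For a self-similar set with N copies scaled by 1/r:
dim_H = log(N)/log(r) = log(100)/log(7)
= 4.60517/1.94591
= 2.366589


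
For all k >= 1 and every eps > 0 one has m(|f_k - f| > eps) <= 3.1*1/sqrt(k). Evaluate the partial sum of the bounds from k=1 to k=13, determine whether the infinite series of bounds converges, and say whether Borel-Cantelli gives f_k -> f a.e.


Step 1: List the terms 3.1*1/sqrt(k) for k = 1 to 13:
  k=1: 3.1
  k=2: 2.192031
  k=3: 1.789786
  k=4: 1.55
  k=5: 1.386362
  k=6: 1.26557
  k=7: 1.17169
  k=8: 1.096016
  k=9: 1.033333
  k=10: 0.980306
  k=11: 0.934685
  k=12: 0.894893
  k=13: 0.859785
Step 2: Partial sum = 3.1 + 2.192031 + 1.789786 + 1.55 + 1.386362 + 1.26557 + 1.17169 + 1.096016 + 1.033333 + 0.980306 + 0.934685 + 0.894893 + 0.859785
     = 18.254457
Step 3: The full series sum_(k>=1) 3.1*1/sqrt(k) diverges (p-series with p = 1/2 <= 1; a nonzero constant multiple of a divergent series diverges).
Step 4: The (first) Borel-Cantelli lemma requires a summable sequence of measures, so it does not apply here;
        from this bound alone no conclusion about a.e. convergence can be drawn (convergence in measure still
        gives an a.e.-convergent subsequence, but not a.e. convergence of the whole sequence).
Conclusion: series diverges; Borel-Cantelli is inconclusive about a.e. convergence of f_k.


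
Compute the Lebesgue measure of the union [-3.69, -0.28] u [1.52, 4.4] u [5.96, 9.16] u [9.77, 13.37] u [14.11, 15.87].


For pairwise disjoint intervals, m(union) = sum of lengths.
= (-0.28 - -3.69) + (4.4 - 1.52) + (9.16 - 5.96) + (13.37 - 9.77) + (15.87 - 14.11)
= 3.41 + 2.88 + 3.2 + 3.6 + 1.76
= 14.85


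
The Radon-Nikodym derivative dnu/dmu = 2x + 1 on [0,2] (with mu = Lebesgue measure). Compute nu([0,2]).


nu(A) = integral_A (dnu/dmu) dmu = integral_0^2 (2x + 1) dx
Step 1: Antiderivative F(x) = (2/2)x^2 + 1x
Step 2: F(2) = (2/2)*2^2 + 1*2 = 4 + 2 = 6
Step 3: F(0) = (2/2)*0^2 + 1*0 = 0.0 + 0 = 0.0
Step 4: nu([0,2]) = F(2) - F(0) = 6 - 0.0 = 6


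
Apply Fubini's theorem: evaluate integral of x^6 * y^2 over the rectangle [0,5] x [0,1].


By Fubini's theorem, the double integral factors as a product of single integrals:
Step 1: integral_0^5 x^6 dx = [x^7/7] from 0 to 5
     = 5^7/7 = 11160.714286
Step 2: integral_0^1 y^2 dy = [y^3/3] from 0 to 1
     = 1^3/3 = 0.333333
Step 3: Double integral = 11160.714286 * 0.333333 = 3720.238095


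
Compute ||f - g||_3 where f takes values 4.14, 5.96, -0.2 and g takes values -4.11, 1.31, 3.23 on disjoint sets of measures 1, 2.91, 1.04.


Step 1: Compute differences f_i - g_i:
  4.14 - -4.11 = 8.25
  5.96 - 1.31 = 4.65
  -0.2 - 3.23 = -3.43
Step 2: Compute |diff|^3 * measure for each set:
  |8.25|^3 * 1 = 561.515625 * 1 = 561.515625
  |4.65|^3 * 2.91 = 100.544625 * 2.91 = 292.584859
  |-3.43|^3 * 1.04 = 40.353607 * 1.04 = 41.967751
Step 3: Sum = 896.068235
Step 4: ||f-g||_3 = (896.068235)^(1/3) = 9.640814


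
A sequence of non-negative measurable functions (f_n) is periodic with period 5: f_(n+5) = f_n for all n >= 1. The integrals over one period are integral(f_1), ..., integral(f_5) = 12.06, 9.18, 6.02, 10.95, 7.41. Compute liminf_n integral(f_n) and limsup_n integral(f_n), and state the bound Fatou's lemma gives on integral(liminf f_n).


The sequence (integral(f_n)) is periodic with period 5, repeating the values 12.06, 9.18, 6.02, 10.95, 7.41 indefinitely.
Step 1: For a periodic sequence, every tail (a_m, a_(m+1), ...) contains all 5 period values infinitely often.
Step 2: Hence inf of every tail = min of the period values = min(12.06, 9.18, 6.02, 10.95, 7.41) = 6.02.
        liminf_n integral(f_n) = sup over m of (inf of tail from m) = 6.02.
Step 3: Similarly sup of every tail = max of the period values = 12.06.
        limsup_n integral(f_n) = 12.06.
Step 4: Fatou's lemma: integral(liminf_n f_n) <= liminf_n integral(f_n) = 6.02.
        So the integral of the pointwise liminf is at most 6.02.


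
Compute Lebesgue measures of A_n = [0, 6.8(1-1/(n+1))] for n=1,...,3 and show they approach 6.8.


By continuity of measure from below: if A_n increases to A, then m(A_n) -> m(A).
Here A = [0, 6.8], so m(A) = 6.8
Step 1: a_1 = 6.8*(1 - 1/2) = 3.4, m(A_1) = 3.4
Step 2: a_2 = 6.8*(1 - 1/3) = 4.5333, m(A_2) = 4.5333
Step 3: a_3 = 6.8*(1 - 1/4) = 5.1, m(A_3) = 5.1
Limit: m(A_n) -> m([0,6.8]) = 6.8


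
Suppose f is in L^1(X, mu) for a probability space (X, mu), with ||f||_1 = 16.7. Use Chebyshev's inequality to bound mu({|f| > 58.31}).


Chebyshev/Markov inequality: mu(|f| > eps) <= (||f||_p / eps)^p
Step 1: ||f||_1 / eps = 16.7 / 58.31 = 0.2864
Step 2: Raise to power p = 1:
  (0.2864)^1 = 0.2864
Step 3: Therefore mu(|f| > 58.31) <= 0.2864


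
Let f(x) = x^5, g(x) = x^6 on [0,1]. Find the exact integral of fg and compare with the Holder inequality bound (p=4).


Step 1: Exact integral of f*g = integral(x^11, 0, 1) = 1/12
     = 0.083333
Step 2: Holder bound with p=4, q=1.333333:
  ||f||_p = (integral x^20 dx)^(1/4) = (1/21)^(1/4) = 0.467138
  ||g||_q = (integral x^8 dx)^(1/1.333333) = (1/9)^(1/1.333333) = 0.19245
Step 3: Holder bound = ||f||_p * ||g||_q = 0.467138 * 0.19245 = 0.089901
Verification: 0.083333 <= 0.089901 (Holder holds)


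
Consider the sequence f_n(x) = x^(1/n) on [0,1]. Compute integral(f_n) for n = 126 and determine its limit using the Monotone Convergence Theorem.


At n = 126: f_126(x) = x^(1/126).
Step 1: integral(x^(1/126), 0, 1) = [x^(1/126+1) / (1/126+1)] from 0 to 1
     = 1 / (1/126 + 1) = 1 / ((126+1)/126) = 126/(126+1)
     = 126/127 = 0.992126
Step 2: As n -> infinity, f_n(x) = x^(1/n) -> 1 for x in (0,1], and f_n is increasing in n.
By MCT, lim_n integral(f_n) = integral(lim_n f_n) = integral(1, 0, 1) = 1.
Step 3: Verify convergence: 126/127 = 0.992126 -> 1


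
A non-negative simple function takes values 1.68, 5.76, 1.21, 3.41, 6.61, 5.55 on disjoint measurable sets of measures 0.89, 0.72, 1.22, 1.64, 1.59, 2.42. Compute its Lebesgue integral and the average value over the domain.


Step 1: Integral = sum(value_i * measure_i)
= 1.68*0.89 + 5.76*0.72 + 1.21*1.22 + 3.41*1.64 + 6.61*1.59 + 5.55*2.42
= 1.4952 + 4.1472 + 1.4762 + 5.5924 + 10.5099 + 13.431
= 36.6519
Step 2: Total measure of domain = 0.89 + 0.72 + 1.22 + 1.64 + 1.59 + 2.42 = 8.48
Step 3: Average value = 36.6519 / 8.48 = 4.322158


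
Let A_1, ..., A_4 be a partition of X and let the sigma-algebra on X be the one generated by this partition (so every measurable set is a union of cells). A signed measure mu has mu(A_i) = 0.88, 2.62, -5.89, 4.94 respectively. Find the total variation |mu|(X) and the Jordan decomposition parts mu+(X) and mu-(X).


Step 1: Every measurable set is a union of atoms (the cells / points), so a Hahn decomposition is
  obtained by grouping atoms by sign: P = union of atoms with mu > 0, N = union of the remaining atoms.
  Atoms in P (indices): 1, 2, 4;  atoms in N (indices): 3
  Positive values: 0.88, 2.62, 4.94
  Negative values: -5.89
Step 2: mu+(X) = mu(P) = sum of positive atom values = 8.44
Step 3: mu-(X) = -mu(N) = sum of |negative atom values| = 5.89
Step 4: |mu|(X) = mu+(X) + mu-(X) = 8.44 + 5.89 = 14.33


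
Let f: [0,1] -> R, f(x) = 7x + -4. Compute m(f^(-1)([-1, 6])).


f^(-1)([-1, 6]) = {x : -1 <= 7x + -4 <= 6}
Solving: (-1 - -4)/7 <= x <= (6 - -4)/7
= [0.428571, 1.428571]
Intersecting with [0,1]: [0.428571, 1]
Measure = 1 - 0.428571 = 0.571429


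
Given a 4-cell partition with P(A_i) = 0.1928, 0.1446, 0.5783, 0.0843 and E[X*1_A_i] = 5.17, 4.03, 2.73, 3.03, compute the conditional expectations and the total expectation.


For each cell A_i: E[X|A_i] = E[X*1_A_i] / P(A_i)
Step 1: E[X|A_1] = 5.17 / 0.1928 = 26.815353
Step 2: E[X|A_2] = 4.03 / 0.1446 = 27.869986
Step 3: E[X|A_3] = 2.73 / 0.5783 = 4.720733
Step 4: E[X|A_4] = 3.03 / 0.0843 = 35.94306
Verification: E[X] = sum E[X*1_A_i] = 5.17 + 4.03 + 2.73 + 3.03 = 14.96


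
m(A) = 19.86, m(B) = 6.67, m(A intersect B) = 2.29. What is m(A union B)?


By inclusion-exclusion: m(A u B) = m(A) + m(B) - m(A n B)
= 19.86 + 6.67 - 2.29
= 24.24


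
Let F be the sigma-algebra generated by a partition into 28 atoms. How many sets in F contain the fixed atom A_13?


Each element of F is a union of some subset S of the 28 atoms.
The element contains A_13 iff A_13 is in S.
So we count subsets S of {A_1,...,A_28} with A_13 in S: choose freely among the other 27 atoms.
Count = 2^(28-1) = 2^27 = 134217728.


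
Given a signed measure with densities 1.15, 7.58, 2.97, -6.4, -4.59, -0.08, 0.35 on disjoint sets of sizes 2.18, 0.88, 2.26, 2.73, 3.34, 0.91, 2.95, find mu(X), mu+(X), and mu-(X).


Step 1: Compute signed measure on each set:
  Set 1: 1.15 * 2.18 = 2.507
  Set 2: 7.58 * 0.88 = 6.6704
  Set 3: 2.97 * 2.26 = 6.7122
  Set 4: -6.4 * 2.73 = -17.472
  Set 5: -4.59 * 3.34 = -15.3306
  Set 6: -0.08 * 0.91 = -0.0728
  Set 7: 0.35 * 2.95 = 1.0325
Step 2: Total signed measure = (2.507) + (6.6704) + (6.7122) + (-17.472) + (-15.3306) + (-0.0728) + (1.0325)
     = -15.9533
Step 3: Positive part mu+(X) = sum of positive contributions = 16.9221
Step 4: Negative part mu-(X) = |sum of negative contributions| = 32.8754


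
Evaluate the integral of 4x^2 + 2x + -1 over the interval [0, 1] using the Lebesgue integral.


The Lebesgue integral of a Riemann-integrable function agrees with the Riemann integral.
Antiderivative F(x) = (4/3)x^3 + (2/2)x^2 + -1x
F(1) = (4/3)*1^3 + (2/2)*1^2 + -1*1
     = (4/3)*1 + (2/2)*1 + -1*1
     = 1.333333 + 1 + -1
     = 1.333333
F(0) = 0.0
Integral = F(1) - F(0) = 1.333333 - 0.0 = 1.333333


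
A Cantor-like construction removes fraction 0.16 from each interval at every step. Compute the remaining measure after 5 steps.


Step 1: At each step, fraction remaining = 1 - 0.16 = 0.84
Step 2: After 5 steps, measure = (0.84)^5
Step 3: Computing the power step by step:
  After step 1: 0.84
  After step 2: 0.7056
  After step 3: 0.592704
  After step 4: 0.497871
  After step 5: 0.418212
Result = 0.418212


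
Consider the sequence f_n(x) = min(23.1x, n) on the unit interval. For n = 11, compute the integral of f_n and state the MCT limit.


f(x) = 23.1x on [0,1]; f_n(x) = min(23.1x, n). At n = 11:
Step 1: f(x) reaches 11 at x = 11/23.1 = 0.47619
Step 2: integral(f_11) = integral(23.1x, 0, 0.47619) + integral(11, 0.47619, 1)
       = 23.1*0.47619^2/2 + 11*(1 - 0.47619)
       = 2.619048 + 5.761905
       = 8.380952
Step 3: As n -> infinity, f_n increases to f, so by MCT integral(f_n) -> integral(f) = 23.1/2 = 11.55.
Convergence: integral(f_11) = 8.380952 -> 11.55 as n -> infinity


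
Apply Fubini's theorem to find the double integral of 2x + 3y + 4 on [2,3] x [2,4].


By Fubini, integrate in x first, then y.
Step 1: Fix y, integrate over x in [2,3]:
  integral(2x + 3y + 4, x=2..3)
  = 2*(3^2 - 2^2)/2 + (3y + 4)*(3 - 2)
  = 5 + (3y + 4)*1
  = 5 + 3y + 4
  = 9 + 3y
Step 2: Integrate over y in [2,4]:
  integral(9 + 3y, y=2..4)
  = 9*2 + 3*(4^2 - 2^2)/2
  = 18 + 18
  = 36


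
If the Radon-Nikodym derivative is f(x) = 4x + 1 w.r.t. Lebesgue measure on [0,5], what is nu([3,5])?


nu(A) = integral_A (dnu/dmu) dmu = integral_3^5 (4x + 1) dx
Step 1: Antiderivative F(x) = (4/2)x^2 + 1x
Step 2: F(5) = (4/2)*5^2 + 1*5 = 50 + 5 = 55
Step 3: F(3) = (4/2)*3^2 + 1*3 = 18 + 3 = 21
Step 4: nu([3,5]) = F(5) - F(3) = 55 - 21 = 34


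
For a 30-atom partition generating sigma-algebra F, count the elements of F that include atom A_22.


Each element of F is a union of some subset S of the 30 atoms.
The element contains A_22 iff A_22 is in S.
So we count subsets S of {A_1,...,A_30} with A_22 in S: choose freely among the other 29 atoms.
Count = 2^(30-1) = 2^29 = 536870912.


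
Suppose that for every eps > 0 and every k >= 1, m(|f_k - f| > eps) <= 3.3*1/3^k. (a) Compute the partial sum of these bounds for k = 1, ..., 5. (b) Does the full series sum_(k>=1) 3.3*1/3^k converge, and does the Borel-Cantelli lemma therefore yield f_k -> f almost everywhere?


Step 1: List the terms 3.3*1/3^k for k = 1 to 5:
  k=1: 1.1
  k=2: 0.366667
  k=3: 0.122222
  k=4: 0.040741
  k=5: 0.01358
Step 2: Partial sum = 1.1 + 0.366667 + 0.122222 + 0.040741 + 0.01358
     = 1.64321
Step 3: The full series sum_(k>=1) 3.3*1/3^k converges (geometric series with ratio 1/3 < 1; a constant multiple of a convergent series converges).
Step 4: Fix eps > 0. Since sum_k m(|f_k - f| > eps) < infinity, the Borel-Cantelli lemma gives
        m(limsup_k {|f_k - f| > eps}) = 0, i.e. for a.e. x, |f_k(x) - f(x)| <= eps for all large k.
        Applying this with eps = 1/j for j = 1, 2, ... and intersecting the countably many full-measure sets,
        for a.e. x we get limsup_k |f_k(x) - f(x)| <= 1/j for every j, hence f_k -> f almost everywhere.
Conclusion: series converges; Borel-Cantelli yields f_k -> f a.e.


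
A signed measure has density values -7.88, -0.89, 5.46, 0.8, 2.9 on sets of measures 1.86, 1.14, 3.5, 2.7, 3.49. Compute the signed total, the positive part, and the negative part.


Step 1: Compute signed measure on each set:
  Set 1: -7.88 * 1.86 = -14.6568
  Set 2: -0.89 * 1.14 = -1.0146
  Set 3: 5.46 * 3.5 = 19.11
  Set 4: 0.8 * 2.7 = 2.16
  Set 5: 2.9 * 3.49 = 10.121
Step 2: Total signed measure = (-14.6568) + (-1.0146) + (19.11) + (2.16) + (10.121)
     = 15.7196
Step 3: Positive part mu+(X) = sum of positive contributions = 31.391
Step 4: Negative part mu-(X) = |sum of negative contributions| = 15.6714


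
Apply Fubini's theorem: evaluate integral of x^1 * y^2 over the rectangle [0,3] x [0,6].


By Fubini's theorem, the double integral factors as a product of single integrals:
Step 1: integral_0^3 x^1 dx = [x^2/2] from 0 to 3
     = 3^2/2 = 4.5
Step 2: integral_0^6 y^2 dy = [y^3/3] from 0 to 6
     = 6^3/3 = 72
Step 3: Double integral = 4.5 * 72 = 324


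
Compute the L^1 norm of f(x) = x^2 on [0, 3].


Step 1: ||f||_1 = (integral_0^3 |x^2|^1 dx)^(1/1)
     = (integral_0^3 x^2 dx)^(1/1)
Step 2: integral_0^3 x^2 dx = [x^3/(3)] from 0 to 3 = 3^3/3
     = 27/3 = 9
Step 3: ||f||_1 = (9)^(1/1) = 9


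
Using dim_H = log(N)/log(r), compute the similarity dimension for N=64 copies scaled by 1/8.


For a self-similar set with N copies scaled by 1/r:
dim_H = log(N)/log(r) = log(64)/log(8)
= 4.158883/2.079442
= 2


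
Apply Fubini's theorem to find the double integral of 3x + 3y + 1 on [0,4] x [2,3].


By Fubini, integrate in x first, then y.
Step 1: Fix y, integrate over x in [0,4]:
  integral(3x + 3y + 1, x=0..4)
  = 3*(4^2 - 0^2)/2 + (3y + 1)*(4 - 0)
  = 24 + (3y + 1)*4
  = 24 + 12y + 4
  = 28 + 12y
Step 2: Integrate over y in [2,3]:
  integral(28 + 12y, y=2..3)
  = 28*1 + 12*(3^2 - 2^2)/2
  = 28 + 30
  = 58


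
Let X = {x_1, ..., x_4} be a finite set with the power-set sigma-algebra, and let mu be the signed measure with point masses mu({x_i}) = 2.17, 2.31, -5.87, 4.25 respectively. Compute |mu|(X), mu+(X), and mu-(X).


Step 1: Every measurable set is a union of atoms (the cells / points), so a Hahn decomposition is
  obtained by grouping atoms by sign: P = union of atoms with mu > 0, N = union of the remaining atoms.
  Atoms in P (indices): 1, 2, 4;  atoms in N (indices): 3
  Positive values: 2.17, 2.31, 4.25
  Negative values: -5.87
Step 2: mu+(X) = mu(P) = sum of positive atom values = 8.73
Step 3: mu-(X) = -mu(N) = sum of |negative atom values| = 5.87
Step 4: |mu|(X) = mu+(X) + mu-(X) = 8.73 + 5.87 = 14.6


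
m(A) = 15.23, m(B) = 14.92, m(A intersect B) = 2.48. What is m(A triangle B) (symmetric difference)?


m(A Delta B) = m(A) + m(B) - 2*m(A n B)
= 15.23 + 14.92 - 2*2.48
= 15.23 + 14.92 - 4.96
= 25.19


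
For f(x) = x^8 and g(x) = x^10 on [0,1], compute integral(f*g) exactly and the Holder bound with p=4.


Step 1: Exact integral of f*g = integral(x^18, 0, 1) = 1/19
     = 0.052632
Step 2: Holder bound with p=4, q=1.333333:
  ||f||_p = (integral x^32 dx)^(1/4) = (1/33)^(1/4) = 0.417226
  ||g||_q = (integral x^13.333333 dx)^(1/1.333333) = (1/14.333333)^(1/1.333333) = 0.13575
Step 3: Holder bound = ||f||_p * ||g||_q = 0.417226 * 0.13575 = 0.056638
Verification: 0.052632 <= 0.056638 (Holder holds)


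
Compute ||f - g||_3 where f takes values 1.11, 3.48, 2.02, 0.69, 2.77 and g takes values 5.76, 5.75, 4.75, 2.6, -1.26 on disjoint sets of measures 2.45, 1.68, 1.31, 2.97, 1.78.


Step 1: Compute differences f_i - g_i:
  1.11 - 5.76 = -4.65
  3.48 - 5.75 = -2.27
  2.02 - 4.75 = -2.73
  0.69 - 2.6 = -1.91
  2.77 - -1.26 = 4.03
Step 2: Compute |diff|^3 * measure for each set:
  |-4.65|^3 * 2.45 = 100.544625 * 2.45 = 246.334331
  |-2.27|^3 * 1.68 = 11.697083 * 1.68 = 19.651099
  |-2.73|^3 * 1.31 = 20.346417 * 1.31 = 26.653806
  |-1.91|^3 * 2.97 = 6.967871 * 2.97 = 20.694577
  |4.03|^3 * 1.78 = 65.450827 * 1.78 = 116.502472
Step 3: Sum = 429.836286
Step 4: ||f-g||_3 = (429.836286)^(1/3) = 7.546884


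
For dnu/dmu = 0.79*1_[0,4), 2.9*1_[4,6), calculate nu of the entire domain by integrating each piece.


Integrate each piece of the Radon-Nikodym derivative:
Step 1: integral_0^4 0.79 dx = 0.79*(4-0) = 0.79*4 = 3.16
Step 2: integral_4^6 2.9 dx = 2.9*(6-4) = 2.9*2 = 5.8
Total: 3.16 + 5.8 = 8.96


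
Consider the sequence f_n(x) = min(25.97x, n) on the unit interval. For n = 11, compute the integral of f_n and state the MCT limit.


f(x) = 25.97x on [0,1]; f_n(x) = min(25.97x, n). At n = 11:
Step 1: f(x) reaches 11 at x = 11/25.97 = 0.423566
Step 2: integral(f_11) = integral(25.97x, 0, 0.423566) + integral(11, 0.423566, 1)
       = 25.97*0.423566^2/2 + 11*(1 - 0.423566)
       = 2.329611 + 6.340778
       = 8.670389
Step 3: As n -> infinity, f_n increases to f, so by MCT integral(f_n) -> integral(f) = 25.97/2 = 12.985.
Convergence: integral(f_11) = 8.670389 -> 12.985 as n -> infinity


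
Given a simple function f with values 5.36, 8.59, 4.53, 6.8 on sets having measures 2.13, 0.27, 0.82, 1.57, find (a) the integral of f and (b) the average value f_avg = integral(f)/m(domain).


Step 1: Integral = sum(value_i * measure_i)
= 5.36*2.13 + 8.59*0.27 + 4.53*0.82 + 6.8*1.57
= 11.4168 + 2.3193 + 3.7146 + 10.676
= 28.1267
Step 2: Total measure of domain = 2.13 + 0.27 + 0.82 + 1.57 = 4.79
Step 3: Average value = 28.1267 / 4.79 = 5.871962


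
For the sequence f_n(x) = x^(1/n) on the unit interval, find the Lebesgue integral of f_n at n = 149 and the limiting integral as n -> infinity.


At n = 149: f_149(x) = x^(1/149).
Step 1: integral(x^(1/149), 0, 1) = [x^(1/149+1) / (1/149+1)] from 0 to 1
     = 1 / (1/149 + 1) = 1 / ((149+1)/149) = 149/(149+1)
     = 149/150 = 0.993333
Step 2: As n -> infinity, f_n(x) = x^(1/n) -> 1 for x in (0,1], and f_n is increasing in n.
By MCT, lim_n integral(f_n) = integral(lim_n f_n) = integral(1, 0, 1) = 1.
Step 3: Verify convergence: 149/150 = 0.993333 -> 1


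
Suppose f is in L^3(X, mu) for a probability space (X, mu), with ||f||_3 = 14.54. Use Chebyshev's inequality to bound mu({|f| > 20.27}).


Chebyshev/Markov inequality: mu(|f| > eps) <= (||f||_p / eps)^p
Step 1: ||f||_3 / eps = 14.54 / 20.27 = 0.717316
Step 2: Raise to power p = 3:
  (0.717316)^3 = 0.36909
Step 3: Therefore mu(|f| > 20.27) <= 0.36909


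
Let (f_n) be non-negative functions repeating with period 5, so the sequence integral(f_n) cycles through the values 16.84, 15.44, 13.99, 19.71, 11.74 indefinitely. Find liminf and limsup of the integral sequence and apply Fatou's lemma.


The sequence (integral(f_n)) is periodic with period 5, repeating the values 16.84, 15.44, 13.99, 19.71, 11.74 indefinitely.
Step 1: For a periodic sequence, every tail (a_m, a_(m+1), ...) contains all 5 period values infinitely often.
Step 2: Hence inf of every tail = min of the period values = min(16.84, 15.44, 13.99, 19.71, 11.74) = 11.74.
        liminf_n integral(f_n) = sup over m of (inf of tail from m) = 11.74.
Step 3: Similarly sup of every tail = max of the period values = 19.71.
        limsup_n integral(f_n) = 19.71.
Step 4: Fatou's lemma: integral(liminf_n f_n) <= liminf_n integral(f_n) = 11.74.
        So the integral of the pointwise liminf is at most 11.74.


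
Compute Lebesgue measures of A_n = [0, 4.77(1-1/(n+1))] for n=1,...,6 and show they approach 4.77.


By continuity of measure from below: if A_n increases to A, then m(A_n) -> m(A).
Here A = [0, 4.77], so m(A) = 4.77
Step 1: a_1 = 4.77*(1 - 1/2) = 2.385, m(A_1) = 2.385
Step 2: a_2 = 4.77*(1 - 1/3) = 3.18, m(A_2) = 3.18
Step 3: a_3 = 4.77*(1 - 1/4) = 3.5775, m(A_3) = 3.5775
Step 4: a_4 = 4.77*(1 - 1/5) = 3.816, m(A_4) = 3.816
Step 5: a_5 = 4.77*(1 - 1/6) = 3.975, m(A_5) = 3.975
Step 6: a_6 = 4.77*(1 - 1/7) = 4.0886, m(A_6) = 4.0886
Limit: m(A_n) -> m([0,4.77]) = 4.77


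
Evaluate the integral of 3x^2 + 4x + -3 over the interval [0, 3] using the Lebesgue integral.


The Lebesgue integral of a Riemann-integrable function agrees with the Riemann integral.
Antiderivative F(x) = (3/3)x^3 + (4/2)x^2 + -3x
F(3) = (3/3)*3^3 + (4/2)*3^2 + -3*3
     = (3/3)*27 + (4/2)*9 + -3*3
     = 27 + 18 + -9
     = 36
F(0) = 0.0
Integral = F(3) - F(0) = 36 - 0.0 = 36


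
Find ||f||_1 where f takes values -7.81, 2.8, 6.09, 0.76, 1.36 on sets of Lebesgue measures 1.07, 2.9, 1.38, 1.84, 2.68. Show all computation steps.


Step 1: Compute |f_i|^1 for each value:
  |-7.81|^1 = 7.81
  |2.8|^1 = 2.8
  |6.09|^1 = 6.09
  |0.76|^1 = 0.76
  |1.36|^1 = 1.36
Step 2: Multiply by measures and sum:
  7.81 * 1.07 = 8.3567
  2.8 * 2.9 = 8.12
  6.09 * 1.38 = 8.4042
  0.76 * 1.84 = 1.3984
  1.36 * 2.68 = 3.6448
Sum = 8.3567 + 8.12 + 8.4042 + 1.3984 + 3.6448 = 29.9241
Step 3: Take the p-th root:
||f||_1 = (29.9241)^(1/1) = 29.9241
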